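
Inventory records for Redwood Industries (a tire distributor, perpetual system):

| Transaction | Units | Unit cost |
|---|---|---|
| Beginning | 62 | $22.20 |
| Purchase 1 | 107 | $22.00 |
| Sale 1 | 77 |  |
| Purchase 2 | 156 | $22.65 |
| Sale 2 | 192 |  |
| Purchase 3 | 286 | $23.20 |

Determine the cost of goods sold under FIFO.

Sale 1 (77) [FIFO — oldest first]: 62 @ $22.20 + 15 @ $22.00 = $1,706.40
Sale 2 (192) [FIFO — oldest first]: 92 @ $22.00 + 100 @ $22.65 = $4,289.00
Total COGS = $1,706.40 + $4,289.00 = $5,995.40
Ending inventory: 56 @ $22.65 + 286 @ $23.20 = $7,903.60

COGS = $5,995.40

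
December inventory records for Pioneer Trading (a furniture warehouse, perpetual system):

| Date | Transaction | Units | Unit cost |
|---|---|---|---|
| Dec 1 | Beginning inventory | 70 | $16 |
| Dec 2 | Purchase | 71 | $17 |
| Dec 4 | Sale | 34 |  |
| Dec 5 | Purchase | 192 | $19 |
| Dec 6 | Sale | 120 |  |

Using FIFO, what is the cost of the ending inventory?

Dec 4, 34 sold [FIFO — oldest first]: 34 @ $16 = $544
Dec 6, 120 sold [FIFO — oldest first]: 36 @ $16 + 71 @ $17 + 13 @ $19 = $2,030
Total COGS = $544 + $2,030 = $2,574
Ending inventory: 179 @ $19 = $3,401

Ending inventory = $3,401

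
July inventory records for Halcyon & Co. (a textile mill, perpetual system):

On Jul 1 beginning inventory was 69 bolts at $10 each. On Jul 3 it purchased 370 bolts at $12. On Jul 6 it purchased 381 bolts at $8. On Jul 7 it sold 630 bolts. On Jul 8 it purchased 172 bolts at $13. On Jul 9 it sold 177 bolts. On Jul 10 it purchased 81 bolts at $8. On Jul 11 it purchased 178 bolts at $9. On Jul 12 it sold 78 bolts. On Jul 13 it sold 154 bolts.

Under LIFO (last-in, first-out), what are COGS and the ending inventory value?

COGS = $10,366; ending inventory = $2,298

Jul 7, 630 sold [LIFO — newest first]: 381 @ $8 + 249 @ $12 = $6,036
Jul 9, 177 sold [LIFO — newest first]: 172 @ $13 + 5 @ $12 = $2,296
Jul 12, 78 sold [LIFO — newest first]: 78 @ $9 = $702
Jul 13, 154 sold [LIFO — newest first]: 100 @ $9 + 54 @ $8 = $1,332
Total COGS = $6,036 + $2,296 + $702 + $1,332 = $10,366
Ending inventory: 69 @ $10 + 116 @ $12 + 27 @ $8 = $2,298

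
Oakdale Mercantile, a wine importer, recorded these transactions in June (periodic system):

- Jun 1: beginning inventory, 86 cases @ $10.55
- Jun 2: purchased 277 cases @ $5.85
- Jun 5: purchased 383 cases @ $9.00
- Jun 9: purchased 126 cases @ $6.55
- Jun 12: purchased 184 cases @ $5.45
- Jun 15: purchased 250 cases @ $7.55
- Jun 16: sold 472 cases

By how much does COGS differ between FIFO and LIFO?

FIFO COGS: 86 @ $10.55 + 277 @ $5.85 + 109 @ $9.00 = $3,508.75
LIFO COGS: 250 @ $7.55 + 184 @ $5.45 + 38 @ $6.55 = $3,139.20
Difference = |$3,508.75 − $3,139.20| = $369.55

$369.55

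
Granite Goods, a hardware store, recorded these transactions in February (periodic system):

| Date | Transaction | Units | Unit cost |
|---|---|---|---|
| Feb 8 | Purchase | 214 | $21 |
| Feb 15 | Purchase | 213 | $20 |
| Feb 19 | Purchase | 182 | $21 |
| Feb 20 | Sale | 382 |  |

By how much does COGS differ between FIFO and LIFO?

$32

FIFO COGS: 214 @ $21 + 168 @ $20 = $7,854
LIFO COGS: 182 @ $21 + 200 @ $20 = $7,822
Difference = |$7,854 − $7,822| = $32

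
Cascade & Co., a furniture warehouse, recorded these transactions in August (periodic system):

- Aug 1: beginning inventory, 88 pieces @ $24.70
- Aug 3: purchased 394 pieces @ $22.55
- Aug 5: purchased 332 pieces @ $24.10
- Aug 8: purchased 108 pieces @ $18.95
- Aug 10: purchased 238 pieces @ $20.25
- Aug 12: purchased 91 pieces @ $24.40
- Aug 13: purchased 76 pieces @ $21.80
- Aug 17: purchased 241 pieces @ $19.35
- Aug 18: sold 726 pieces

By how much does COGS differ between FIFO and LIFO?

FIFO COGS: 88 @ $24.70 + 394 @ $22.55 + 244 @ $24.10 = $16,938.70
LIFO COGS: 241 @ $19.35 + 76 @ $21.80 + 91 @ $24.40 + 238 @ $20.25 + 80 @ $18.95 = $14,876.05
Difference = |$16,938.70 − $14,876.05| = $2,062.65

$2,062.65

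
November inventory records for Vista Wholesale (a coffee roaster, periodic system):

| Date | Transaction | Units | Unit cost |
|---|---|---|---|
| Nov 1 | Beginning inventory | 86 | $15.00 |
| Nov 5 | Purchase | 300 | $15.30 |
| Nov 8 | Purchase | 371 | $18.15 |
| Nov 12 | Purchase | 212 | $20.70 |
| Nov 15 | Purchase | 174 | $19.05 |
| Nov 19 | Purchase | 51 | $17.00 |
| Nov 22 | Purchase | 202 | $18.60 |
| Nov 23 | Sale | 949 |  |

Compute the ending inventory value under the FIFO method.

Nov 23, 949 sold [FIFO — oldest first]: 86 @ $15.00 + 300 @ $15.30 + 371 @ $18.15 + 192 @ $20.70 = $16,588.05
Ending inventory: 20 @ $20.70 + 174 @ $19.05 + 51 @ $17.00 + 202 @ $18.60 = $8,352.90
Check: goods available $24,940.95 = COGS $16,588.05 + ending $8,352.90

Ending inventory = $8,352.90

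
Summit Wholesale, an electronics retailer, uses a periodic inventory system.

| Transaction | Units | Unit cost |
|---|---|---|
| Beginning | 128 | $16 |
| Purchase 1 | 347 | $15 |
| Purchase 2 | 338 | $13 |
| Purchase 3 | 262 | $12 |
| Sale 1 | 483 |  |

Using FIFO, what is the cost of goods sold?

COGS = $7,357

Sale 1 (483) [FIFO — oldest first]: 128 @ $16 + 347 @ $15 + 8 @ $13 = $7,357
Ending inventory: 330 @ $13 + 262 @ $12 = $7,434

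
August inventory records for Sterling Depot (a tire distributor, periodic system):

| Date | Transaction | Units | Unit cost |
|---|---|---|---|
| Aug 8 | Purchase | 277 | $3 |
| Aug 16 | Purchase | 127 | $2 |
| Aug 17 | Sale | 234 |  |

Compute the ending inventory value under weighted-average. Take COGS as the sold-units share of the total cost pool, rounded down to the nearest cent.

Ending inventory = $456.56

Aug 17, sell 234: 234/404 × $1,085.00 → $628.44
Ending inventory (cost pool remaining) = $456.56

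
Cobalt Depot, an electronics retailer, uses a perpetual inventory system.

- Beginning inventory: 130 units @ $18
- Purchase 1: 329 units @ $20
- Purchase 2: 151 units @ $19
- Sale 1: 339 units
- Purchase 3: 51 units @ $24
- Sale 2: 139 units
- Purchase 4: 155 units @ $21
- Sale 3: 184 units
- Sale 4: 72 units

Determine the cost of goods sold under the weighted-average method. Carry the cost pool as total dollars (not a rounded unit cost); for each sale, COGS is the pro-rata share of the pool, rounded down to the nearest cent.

COGS = $14,587.44

After Beginning: 130 on hand, pool $2,340.00 (≈ $18.0000 each)
After Purchase 1: 459 on hand, pool $8,920.00 (≈ $19.4336 each)
After Purchase 2: 610 on hand, pool $11,789.00 (≈ $19.3262 each)
Sale 1, sell 339: 339/610 × $11,789.00 → $6,551.59
After Purchase 3: 322 on hand, pool $6,461.41 (≈ $20.0665 each)
Sale 2, sell 139: 139/322 × $6,461.41 → $2,789.24
After Purchase 4: 338 on hand, pool $6,927.17 (≈ $20.4946 each)
Sale 3, sell 184: 184/338 × $6,927.17 → $3,771.00
Sale 4, sell 72: 72/154 × $3,156.17 → $1,475.61
Total COGS = $6,551.59 + $2,789.24 + $3,771.00 + $1,475.61 = $14,587.44
Ending inventory (cost pool remaining) = $1,680.56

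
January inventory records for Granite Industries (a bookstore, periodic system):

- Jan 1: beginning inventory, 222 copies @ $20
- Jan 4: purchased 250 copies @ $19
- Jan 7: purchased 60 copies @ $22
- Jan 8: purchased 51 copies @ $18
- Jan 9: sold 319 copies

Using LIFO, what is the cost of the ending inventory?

Ending inventory = $5,238

Jan 9, 319 sold [LIFO — newest first]: 51 @ $18 + 60 @ $22 + 208 @ $19 = $6,190
Ending inventory: 222 @ $20 + 42 @ $19 = $5,238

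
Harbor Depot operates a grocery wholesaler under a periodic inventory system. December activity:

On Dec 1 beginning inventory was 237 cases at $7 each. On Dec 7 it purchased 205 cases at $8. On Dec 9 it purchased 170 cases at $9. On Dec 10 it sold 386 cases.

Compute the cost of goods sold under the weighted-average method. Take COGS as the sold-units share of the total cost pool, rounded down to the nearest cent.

Dec 10, sell 386: 386/612 × $4,829.00 → $3,045.74
Ending inventory (cost pool remaining) = $1,783.26

COGS = $3,045.74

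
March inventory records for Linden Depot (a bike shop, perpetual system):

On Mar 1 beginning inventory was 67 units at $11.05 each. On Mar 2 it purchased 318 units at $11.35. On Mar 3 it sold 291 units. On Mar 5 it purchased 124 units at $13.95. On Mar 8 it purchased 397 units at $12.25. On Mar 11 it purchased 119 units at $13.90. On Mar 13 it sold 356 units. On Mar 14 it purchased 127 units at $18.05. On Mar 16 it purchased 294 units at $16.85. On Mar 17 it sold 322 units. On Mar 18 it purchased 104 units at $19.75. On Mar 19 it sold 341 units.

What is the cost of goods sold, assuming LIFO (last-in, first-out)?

Mar 3, 291 sold [LIFO — newest first]: 291 @ $11.35 = $3,302.85
Mar 13, 356 sold [LIFO — newest first]: 119 @ $13.90 + 237 @ $12.25 = $4,557.35
Mar 17, 322 sold [LIFO — newest first]: 294 @ $16.85 + 28 @ $18.05 = $5,459.30
Mar 19, 341 sold [LIFO — newest first]: 104 @ $19.75 + 99 @ $18.05 + 138 @ $12.25 = $5,531.45
Total COGS = $3,302.85 + $4,557.35 + $5,459.30 + $5,531.45 = $18,850.95
Ending inventory: 67 @ $11.05 + 27 @ $11.35 + 124 @ $13.95 + 22 @ $12.25 = $3,046.10

COGS = $18,850.95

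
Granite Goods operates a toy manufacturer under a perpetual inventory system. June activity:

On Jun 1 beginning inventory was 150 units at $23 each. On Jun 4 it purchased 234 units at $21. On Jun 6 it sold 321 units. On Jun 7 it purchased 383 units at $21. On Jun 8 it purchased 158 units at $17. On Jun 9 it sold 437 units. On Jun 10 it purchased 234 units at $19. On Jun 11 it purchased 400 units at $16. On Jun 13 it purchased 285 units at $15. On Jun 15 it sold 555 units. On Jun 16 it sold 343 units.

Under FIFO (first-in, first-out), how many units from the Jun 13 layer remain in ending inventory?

188

Jun 6, 321 sold [FIFO — oldest first]: 150 @ $23 + 171 @ $21 = $7,041
Jun 9, 437 sold [FIFO — oldest first]: 63 @ $21 + 374 @ $21 = $9,177
Jun 15, 555 sold [FIFO — oldest first]: 9 @ $21 + 158 @ $17 + 234 @ $19 + 154 @ $16 = $9,785
Jun 16, 343 sold [FIFO — oldest first]: 246 @ $16 + 97 @ $15 = $5,391
Total COGS = $7,041 + $9,177 + $9,785 + $5,391 = $31,394
Ending inventory: 188 @ $15 = $2,820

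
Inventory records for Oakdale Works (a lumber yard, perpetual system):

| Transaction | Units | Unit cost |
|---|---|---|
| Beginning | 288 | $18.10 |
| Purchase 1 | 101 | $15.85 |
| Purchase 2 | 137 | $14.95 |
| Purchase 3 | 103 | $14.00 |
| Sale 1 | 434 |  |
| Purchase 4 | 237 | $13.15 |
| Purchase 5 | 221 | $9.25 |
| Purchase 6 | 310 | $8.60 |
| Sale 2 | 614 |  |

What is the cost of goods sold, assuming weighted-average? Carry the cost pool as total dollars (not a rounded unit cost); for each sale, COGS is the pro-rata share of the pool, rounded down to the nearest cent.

After Beginning: 288 on hand, pool $5,212.80 (≈ $18.1000 each)
After Purchase 1: 389 on hand, pool $6,813.65 (≈ $17.5158 each)
After Purchase 2: 526 on hand, pool $8,861.80 (≈ $16.8475 each)
After Purchase 3: 629 on hand, pool $10,303.80 (≈ $16.3812 each)
Sale 1, sell 434: 434/629 × $10,303.80 → $7,109.45
After Purchase 4: 432 on hand, pool $6,310.90 (≈ $14.6086 each)
After Purchase 5: 653 on hand, pool $8,355.15 (≈ $12.7950 each)
After Purchase 6: 963 on hand, pool $11,021.15 (≈ $11.4446 each)
Sale 2, sell 614: 614/963 × $11,021.15 → $7,026.98
Total COGS = $7,109.45 + $7,026.98 = $14,136.43
Ending inventory (cost pool remaining) = $3,994.17

COGS = $14,136.43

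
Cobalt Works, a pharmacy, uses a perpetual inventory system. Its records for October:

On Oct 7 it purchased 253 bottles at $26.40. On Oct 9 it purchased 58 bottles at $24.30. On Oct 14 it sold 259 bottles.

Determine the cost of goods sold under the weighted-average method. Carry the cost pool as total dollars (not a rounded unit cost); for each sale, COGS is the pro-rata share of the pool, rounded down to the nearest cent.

After Oct 7: 253 on hand, pool $6,679.20 (≈ $26.4000 each)
After Oct 9: 311 on hand, pool $8,088.60 (≈ $26.0084 each)
Oct 14, sell 259: 259/311 × $8,088.60 → $6,736.16
Ending inventory (cost pool remaining) = $1,352.44
Check: goods available $8,088.60 = COGS $6,736.16 + ending $1,352.44

COGS = $6,736.16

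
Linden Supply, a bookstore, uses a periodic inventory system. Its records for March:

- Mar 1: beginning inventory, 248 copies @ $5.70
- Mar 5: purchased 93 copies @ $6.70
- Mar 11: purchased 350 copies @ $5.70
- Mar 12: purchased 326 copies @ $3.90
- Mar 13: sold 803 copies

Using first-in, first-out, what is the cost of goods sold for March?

Mar 13, 803 sold [FIFO — oldest first]: 248 @ $5.70 + 93 @ $6.70 + 350 @ $5.70 + 112 @ $3.90 = $4,468.50
Ending inventory: 214 @ $3.90 = $834.60

COGS = $4,468.50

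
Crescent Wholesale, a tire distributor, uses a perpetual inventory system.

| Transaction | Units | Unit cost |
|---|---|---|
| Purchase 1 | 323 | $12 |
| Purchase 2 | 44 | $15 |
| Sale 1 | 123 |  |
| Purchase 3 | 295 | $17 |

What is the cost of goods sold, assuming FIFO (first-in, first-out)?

COGS = $1,476

Sale 1 (123) [FIFO — oldest first]: 123 @ $12 = $1,476
Ending inventory: 200 @ $12 + 44 @ $15 + 295 @ $17 = $8,075
Check: goods available $9,551 = COGS $1,476 + ending $8,075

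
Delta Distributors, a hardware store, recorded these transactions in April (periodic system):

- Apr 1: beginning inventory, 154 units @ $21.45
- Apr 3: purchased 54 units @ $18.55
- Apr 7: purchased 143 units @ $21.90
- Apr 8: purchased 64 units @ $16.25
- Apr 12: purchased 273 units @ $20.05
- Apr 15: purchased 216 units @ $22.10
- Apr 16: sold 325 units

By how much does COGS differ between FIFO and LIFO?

$91.75

FIFO COGS: 154 @ $21.45 + 54 @ $18.55 + 117 @ $21.90 = $6,867.30
LIFO COGS: 216 @ $22.10 + 109 @ $20.05 = $6,959.05
Difference = |$6,867.30 − $6,959.05| = $91.75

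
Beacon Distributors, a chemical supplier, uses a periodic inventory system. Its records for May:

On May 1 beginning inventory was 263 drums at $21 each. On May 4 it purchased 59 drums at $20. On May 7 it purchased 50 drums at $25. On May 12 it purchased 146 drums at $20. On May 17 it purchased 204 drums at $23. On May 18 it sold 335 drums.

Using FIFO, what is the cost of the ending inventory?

May 18, 335 sold [FIFO — oldest first]: 263 @ $21 + 59 @ $20 + 13 @ $25 = $7,028
Ending inventory: 37 @ $25 + 146 @ $20 + 204 @ $23 = $8,537
Check: goods available $15,565 = COGS $7,028 + ending $8,537

Ending inventory = $8,537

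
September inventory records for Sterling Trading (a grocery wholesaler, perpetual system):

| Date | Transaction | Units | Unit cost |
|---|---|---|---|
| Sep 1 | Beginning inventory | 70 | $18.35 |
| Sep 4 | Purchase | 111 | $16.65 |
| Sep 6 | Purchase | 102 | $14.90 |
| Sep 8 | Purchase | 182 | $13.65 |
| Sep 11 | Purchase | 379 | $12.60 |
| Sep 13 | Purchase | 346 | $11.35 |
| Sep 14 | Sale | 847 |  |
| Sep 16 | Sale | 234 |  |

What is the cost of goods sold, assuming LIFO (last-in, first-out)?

COGS = $13,905.40

Sep 14, 847 sold [LIFO — newest first]: 346 @ $11.35 + 379 @ $12.60 + 122 @ $13.65 = $10,367.80
Sep 16, 234 sold [LIFO — newest first]: 60 @ $13.65 + 102 @ $14.90 + 72 @ $16.65 = $3,537.60
Total COGS = $10,367.80 + $3,537.60 = $13,905.40
Ending inventory: 70 @ $18.35 + 39 @ $16.65 = $1,933.85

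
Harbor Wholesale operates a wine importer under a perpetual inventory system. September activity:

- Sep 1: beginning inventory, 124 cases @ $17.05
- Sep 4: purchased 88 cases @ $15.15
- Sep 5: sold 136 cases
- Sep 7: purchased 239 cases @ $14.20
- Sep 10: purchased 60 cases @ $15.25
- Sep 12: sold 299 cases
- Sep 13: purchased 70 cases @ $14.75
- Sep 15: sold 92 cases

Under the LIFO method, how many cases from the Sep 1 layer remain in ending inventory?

Sep 5, 136 sold [LIFO — newest first]: 88 @ $15.15 + 48 @ $17.05 = $2,151.60
Sep 12, 299 sold [LIFO — newest first]: 60 @ $15.25 + 239 @ $14.20 = $4,308.80
Sep 15, 92 sold [LIFO — newest first]: 70 @ $14.75 + 22 @ $17.05 = $1,407.60
Total COGS = $2,151.60 + $4,308.80 + $1,407.60 = $7,868.00
Ending inventory: 54 @ $17.05 = $920.70

54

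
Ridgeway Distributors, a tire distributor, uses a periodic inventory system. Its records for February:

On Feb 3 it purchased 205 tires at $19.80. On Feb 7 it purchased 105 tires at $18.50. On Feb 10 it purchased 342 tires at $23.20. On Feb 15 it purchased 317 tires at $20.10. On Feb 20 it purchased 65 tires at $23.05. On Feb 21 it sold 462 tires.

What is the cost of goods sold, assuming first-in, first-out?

COGS = $9,527.90

Feb 21, 462 sold [FIFO — oldest first]: 205 @ $19.80 + 105 @ $18.50 + 152 @ $23.20 = $9,527.90
Ending inventory: 190 @ $23.20 + 317 @ $20.10 + 65 @ $23.05 = $12,277.95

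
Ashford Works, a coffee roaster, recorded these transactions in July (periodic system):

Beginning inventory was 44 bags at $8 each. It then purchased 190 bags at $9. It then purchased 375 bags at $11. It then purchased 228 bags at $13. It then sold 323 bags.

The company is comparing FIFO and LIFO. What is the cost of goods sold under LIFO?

COGS = $4,009

FIFO COGS: 44 @ $8 + 190 @ $9 + 89 @ $11 = $3,041
LIFO COGS: 228 @ $13 + 95 @ $11 = $4,009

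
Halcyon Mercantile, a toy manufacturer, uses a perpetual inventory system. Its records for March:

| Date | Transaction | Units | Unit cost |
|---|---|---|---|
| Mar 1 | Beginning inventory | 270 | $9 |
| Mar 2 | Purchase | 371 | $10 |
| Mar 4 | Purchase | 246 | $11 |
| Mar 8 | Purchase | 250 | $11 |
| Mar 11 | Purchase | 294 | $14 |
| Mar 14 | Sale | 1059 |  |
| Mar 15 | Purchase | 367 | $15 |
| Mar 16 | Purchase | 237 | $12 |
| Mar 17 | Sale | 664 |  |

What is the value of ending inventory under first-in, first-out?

Ending inventory = $3,969

Mar 14, 1059 sold [FIFO — oldest first]: 270 @ $9 + 371 @ $10 + 246 @ $11 + 172 @ $11 = $10,738
Mar 17, 664 sold [FIFO — oldest first]: 78 @ $11 + 294 @ $14 + 292 @ $15 = $9,354
Total COGS = $10,738 + $9,354 = $20,092
Ending inventory: 75 @ $15 + 237 @ $12 = $3,969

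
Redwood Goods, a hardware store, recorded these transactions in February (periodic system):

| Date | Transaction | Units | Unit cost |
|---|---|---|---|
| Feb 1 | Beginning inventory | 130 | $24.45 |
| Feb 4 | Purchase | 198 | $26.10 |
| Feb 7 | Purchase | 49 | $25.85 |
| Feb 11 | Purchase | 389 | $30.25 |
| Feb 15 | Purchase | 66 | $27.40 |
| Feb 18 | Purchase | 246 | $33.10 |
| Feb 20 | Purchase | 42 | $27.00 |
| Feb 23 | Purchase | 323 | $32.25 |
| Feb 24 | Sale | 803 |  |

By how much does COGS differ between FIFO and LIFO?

FIFO COGS: 130 @ $24.45 + 198 @ $26.10 + 49 @ $25.85 + 389 @ $30.25 + 37 @ $27.40 = $22,394.00
LIFO COGS: 323 @ $32.25 + 42 @ $27.00 + 246 @ $33.10 + 66 @ $27.40 + 126 @ $30.25 = $25,313.25
Difference = |$22,394.00 − $25,313.25| = $2,919.25

$2,919.25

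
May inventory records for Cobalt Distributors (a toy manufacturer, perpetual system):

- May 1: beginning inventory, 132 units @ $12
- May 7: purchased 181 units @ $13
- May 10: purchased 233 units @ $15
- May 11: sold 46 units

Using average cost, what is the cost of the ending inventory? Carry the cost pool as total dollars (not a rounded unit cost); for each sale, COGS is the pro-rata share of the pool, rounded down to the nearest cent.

After May 1: 132 on hand, pool $1,584.00 (≈ $12.0000 each)
After May 7: 313 on hand, pool $3,937.00 (≈ $12.5783 each)
After May 10: 546 on hand, pool $7,432.00 (≈ $13.6117 each)
May 11, sell 46: 46/546 × $7,432.00 → $626.13
Ending inventory (cost pool remaining) = $6,805.87

Ending inventory = $6,805.87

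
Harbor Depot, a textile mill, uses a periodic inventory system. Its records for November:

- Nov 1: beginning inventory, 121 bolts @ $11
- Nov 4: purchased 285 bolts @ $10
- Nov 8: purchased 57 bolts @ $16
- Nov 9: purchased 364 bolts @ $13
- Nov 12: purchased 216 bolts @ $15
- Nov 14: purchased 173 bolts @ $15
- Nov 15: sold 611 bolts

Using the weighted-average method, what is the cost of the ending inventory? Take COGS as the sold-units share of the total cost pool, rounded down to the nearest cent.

Ending inventory = $7,791.37

Nov 15, sell 611: 611/1216 × $15,660.00 → $7,868.63
Ending inventory (cost pool remaining) = $7,791.37
Check: goods available $15,660.00 = COGS $7,868.63 + ending $7,791.37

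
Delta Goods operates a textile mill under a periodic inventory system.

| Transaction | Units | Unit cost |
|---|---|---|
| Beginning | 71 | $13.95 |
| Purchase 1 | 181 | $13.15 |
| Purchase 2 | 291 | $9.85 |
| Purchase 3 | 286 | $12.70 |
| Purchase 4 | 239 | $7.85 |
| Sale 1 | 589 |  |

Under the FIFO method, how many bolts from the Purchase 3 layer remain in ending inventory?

Sale 1 (589) [FIFO — oldest first]: 71 @ $13.95 + 181 @ $13.15 + 291 @ $9.85 + 46 @ $12.70 = $6,821.15
Ending inventory: 240 @ $12.70 + 239 @ $7.85 = $4,924.15
Check: goods available $11,745.30 = COGS $6,821.15 + ending $4,924.15

240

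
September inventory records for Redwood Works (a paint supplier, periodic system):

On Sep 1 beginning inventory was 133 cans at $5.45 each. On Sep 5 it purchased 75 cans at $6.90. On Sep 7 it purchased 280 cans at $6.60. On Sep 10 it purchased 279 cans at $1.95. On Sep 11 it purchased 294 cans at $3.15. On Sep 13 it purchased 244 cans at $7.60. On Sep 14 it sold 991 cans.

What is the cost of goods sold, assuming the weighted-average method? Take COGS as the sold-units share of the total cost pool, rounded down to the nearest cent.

COGS = $4,871.39

Sep 14, sell 991: 991/1305 × $6,414.90 → $4,871.39
Ending inventory (cost pool remaining) = $1,543.51
Check: goods available $6,414.90 = COGS $4,871.39 + ending $1,543.51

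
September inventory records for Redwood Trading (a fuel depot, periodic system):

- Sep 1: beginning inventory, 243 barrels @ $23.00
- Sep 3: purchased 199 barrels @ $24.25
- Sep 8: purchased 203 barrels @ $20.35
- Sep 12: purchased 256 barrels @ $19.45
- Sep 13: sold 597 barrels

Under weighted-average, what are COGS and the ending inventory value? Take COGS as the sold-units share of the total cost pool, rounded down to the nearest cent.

Sep 13, sell 597: 597/901 × $19,525.00 → $12,937.20
Ending inventory (cost pool remaining) = $6,587.80

COGS = $12,937.20; ending inventory = $6,587.80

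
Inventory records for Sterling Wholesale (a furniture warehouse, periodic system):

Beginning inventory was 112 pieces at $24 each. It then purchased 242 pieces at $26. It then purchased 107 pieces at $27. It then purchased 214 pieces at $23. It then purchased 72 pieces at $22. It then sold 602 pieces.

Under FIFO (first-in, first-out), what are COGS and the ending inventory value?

COGS = $15,112; ending inventory = $3,263

Sale 1 (602) [FIFO — oldest first]: 112 @ $24 + 242 @ $26 + 107 @ $27 + 141 @ $23 = $15,112
Ending inventory: 73 @ $23 + 72 @ $22 = $3,263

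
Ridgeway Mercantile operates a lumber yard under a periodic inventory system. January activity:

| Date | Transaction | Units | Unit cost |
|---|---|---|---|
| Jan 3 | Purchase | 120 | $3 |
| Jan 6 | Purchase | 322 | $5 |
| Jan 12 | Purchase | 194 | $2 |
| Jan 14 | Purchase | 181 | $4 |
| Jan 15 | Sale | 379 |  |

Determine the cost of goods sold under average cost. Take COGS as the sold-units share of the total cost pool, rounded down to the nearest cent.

Jan 15, sell 379: 379/817 × $3,082.00 → $1,429.71
Ending inventory (cost pool remaining) = $1,652.29

COGS = $1,429.71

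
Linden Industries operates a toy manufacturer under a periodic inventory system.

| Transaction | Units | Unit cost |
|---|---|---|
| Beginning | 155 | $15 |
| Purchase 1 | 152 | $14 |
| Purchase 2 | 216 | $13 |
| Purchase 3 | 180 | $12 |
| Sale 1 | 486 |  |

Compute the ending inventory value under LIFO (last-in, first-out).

Sale 1 (486) [LIFO — newest first]: 180 @ $12 + 216 @ $13 + 90 @ $14 = $6,228
Ending inventory: 155 @ $15 + 62 @ $14 = $3,193
Check: goods available $9,421 = COGS $6,228 + ending $3,193

Ending inventory = $3,193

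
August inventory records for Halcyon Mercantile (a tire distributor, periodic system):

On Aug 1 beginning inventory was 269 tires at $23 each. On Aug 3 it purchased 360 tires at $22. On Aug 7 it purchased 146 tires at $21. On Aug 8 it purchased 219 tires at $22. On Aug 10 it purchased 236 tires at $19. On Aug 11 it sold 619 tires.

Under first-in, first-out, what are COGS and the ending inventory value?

Aug 11, 619 sold [FIFO — oldest first]: 269 @ $23 + 350 @ $22 = $13,887
Ending inventory: 10 @ $22 + 146 @ $21 + 219 @ $22 + 236 @ $19 = $12,588

COGS = $13,887; ending inventory = $12,588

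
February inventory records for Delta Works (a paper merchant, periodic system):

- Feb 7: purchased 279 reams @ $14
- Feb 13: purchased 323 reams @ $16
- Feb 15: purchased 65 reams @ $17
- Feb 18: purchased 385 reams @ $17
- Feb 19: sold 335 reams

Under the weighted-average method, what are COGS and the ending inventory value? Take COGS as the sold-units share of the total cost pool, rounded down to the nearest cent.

COGS = $5,325.60; ending inventory = $11,398.40

Feb 19, sell 335: 335/1052 × $16,724.00 → $5,325.60
Ending inventory (cost pool remaining) = $11,398.40
Check: goods available $16,724.00 = COGS $5,325.60 + ending $11,398.40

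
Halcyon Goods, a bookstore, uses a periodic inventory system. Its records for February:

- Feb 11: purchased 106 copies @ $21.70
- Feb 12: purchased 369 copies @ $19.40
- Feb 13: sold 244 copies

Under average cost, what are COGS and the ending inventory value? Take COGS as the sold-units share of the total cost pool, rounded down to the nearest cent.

COGS = $4,858.83; ending inventory = $4,599.97

Feb 13, sell 244: 244/475 × $9,458.80 → $4,858.83
Ending inventory (cost pool remaining) = $4,599.97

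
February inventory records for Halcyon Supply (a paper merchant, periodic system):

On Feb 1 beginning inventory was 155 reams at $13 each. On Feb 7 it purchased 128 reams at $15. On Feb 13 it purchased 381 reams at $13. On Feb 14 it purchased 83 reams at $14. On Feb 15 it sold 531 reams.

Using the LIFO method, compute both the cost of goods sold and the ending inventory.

Feb 15, 531 sold [LIFO — newest first]: 83 @ $14 + 381 @ $13 + 67 @ $15 = $7,120
Ending inventory: 155 @ $13 + 61 @ $15 = $2,930

COGS = $7,120; ending inventory = $2,930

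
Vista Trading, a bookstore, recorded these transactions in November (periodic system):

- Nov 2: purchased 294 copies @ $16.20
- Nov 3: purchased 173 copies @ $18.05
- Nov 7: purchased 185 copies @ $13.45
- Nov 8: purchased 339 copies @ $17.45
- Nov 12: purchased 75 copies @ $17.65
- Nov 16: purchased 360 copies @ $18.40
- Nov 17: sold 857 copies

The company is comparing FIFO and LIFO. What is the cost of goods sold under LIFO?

FIFO COGS: 294 @ $16.20 + 173 @ $18.05 + 185 @ $13.45 + 205 @ $17.45 = $13,950.95
LIFO COGS: 360 @ $18.40 + 75 @ $17.65 + 339 @ $17.45 + 83 @ $13.45 = $14,979.65

COGS = $14,979.65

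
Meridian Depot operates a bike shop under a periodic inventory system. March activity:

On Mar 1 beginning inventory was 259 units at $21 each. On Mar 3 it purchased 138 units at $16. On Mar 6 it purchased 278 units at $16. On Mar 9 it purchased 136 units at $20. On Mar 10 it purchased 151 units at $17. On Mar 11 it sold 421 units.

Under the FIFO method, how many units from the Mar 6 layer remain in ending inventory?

Mar 11, 421 sold [FIFO — oldest first]: 259 @ $21 + 138 @ $16 + 24 @ $16 = $8,031
Ending inventory: 254 @ $16 + 136 @ $20 + 151 @ $17 = $9,351

254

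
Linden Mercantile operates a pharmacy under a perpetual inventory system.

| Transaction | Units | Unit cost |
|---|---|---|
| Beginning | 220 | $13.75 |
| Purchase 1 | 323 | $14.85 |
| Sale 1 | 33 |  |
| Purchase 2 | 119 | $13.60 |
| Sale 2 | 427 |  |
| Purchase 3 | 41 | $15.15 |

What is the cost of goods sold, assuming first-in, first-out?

COGS = $6,589.00

Sale 1 (33) [FIFO — oldest first]: 33 @ $13.75 = $453.75
Sale 2 (427) [FIFO — oldest first]: 187 @ $13.75 + 240 @ $14.85 = $6,135.25
Total COGS = $453.75 + $6,135.25 = $6,589.00
Ending inventory: 83 @ $14.85 + 119 @ $13.60 + 41 @ $15.15 = $3,472.10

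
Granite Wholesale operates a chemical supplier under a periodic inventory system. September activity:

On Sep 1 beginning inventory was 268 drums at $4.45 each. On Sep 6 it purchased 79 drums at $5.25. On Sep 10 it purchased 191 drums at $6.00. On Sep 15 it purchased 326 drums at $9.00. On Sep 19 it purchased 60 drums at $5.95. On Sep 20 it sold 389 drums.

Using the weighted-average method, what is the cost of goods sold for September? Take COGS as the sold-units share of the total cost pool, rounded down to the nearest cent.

Sep 20, sell 389: 389/924 × $6,044.35 → $2,544.64
Ending inventory (cost pool remaining) = $3,499.71
Check: goods available $6,044.35 = COGS $2,544.64 + ending $3,499.71

COGS = $2,544.64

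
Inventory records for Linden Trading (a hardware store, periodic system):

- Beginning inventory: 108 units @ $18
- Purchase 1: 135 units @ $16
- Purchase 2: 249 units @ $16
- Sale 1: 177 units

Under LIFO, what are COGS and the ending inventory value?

Sale 1 (177) [LIFO — newest first]: 177 @ $16 = $2,832
Ending inventory: 108 @ $18 + 135 @ $16 + 72 @ $16 = $5,256

COGS = $2,832; ending inventory = $5,256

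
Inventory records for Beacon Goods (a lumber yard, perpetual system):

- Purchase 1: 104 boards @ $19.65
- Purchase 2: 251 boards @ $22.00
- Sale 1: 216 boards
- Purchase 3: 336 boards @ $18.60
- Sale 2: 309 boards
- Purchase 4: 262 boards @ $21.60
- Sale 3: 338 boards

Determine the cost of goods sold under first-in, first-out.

Sale 1 (216) [FIFO — oldest first]: 104 @ $19.65 + 112 @ $22.00 = $4,507.60
Sale 2 (309) [FIFO — oldest first]: 139 @ $22.00 + 170 @ $18.60 = $6,220.00
Sale 3 (338) [FIFO — oldest first]: 166 @ $18.60 + 172 @ $21.60 = $6,802.80
Total COGS = $4,507.60 + $6,220.00 + $6,802.80 = $17,530.40
Ending inventory: 90 @ $21.60 = $1,944.00

COGS = $17,530.40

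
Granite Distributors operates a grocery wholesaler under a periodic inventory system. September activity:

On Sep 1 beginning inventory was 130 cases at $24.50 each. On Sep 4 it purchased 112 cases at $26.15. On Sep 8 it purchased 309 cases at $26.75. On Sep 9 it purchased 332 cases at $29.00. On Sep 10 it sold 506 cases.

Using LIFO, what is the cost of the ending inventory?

Ending inventory = $9,725.05

Sep 10, 506 sold [LIFO — newest first]: 332 @ $29.00 + 174 @ $26.75 = $14,282.50
Ending inventory: 130 @ $24.50 + 112 @ $26.15 + 135 @ $26.75 = $9,725.05
Check: goods available $24,007.55 = COGS $14,282.50 + ending $9,725.05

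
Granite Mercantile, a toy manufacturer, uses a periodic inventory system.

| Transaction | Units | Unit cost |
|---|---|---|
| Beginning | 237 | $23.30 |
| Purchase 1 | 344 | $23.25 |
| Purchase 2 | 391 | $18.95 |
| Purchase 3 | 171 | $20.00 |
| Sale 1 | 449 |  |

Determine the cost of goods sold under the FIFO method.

Sale 1 (449) [FIFO — oldest first]: 237 @ $23.30 + 212 @ $23.25 = $10,451.10
Ending inventory: 132 @ $23.25 + 391 @ $18.95 + 171 @ $20.00 = $13,898.45
Check: goods available $24,349.55 = COGS $10,451.10 + ending $13,898.45

COGS = $10,451.10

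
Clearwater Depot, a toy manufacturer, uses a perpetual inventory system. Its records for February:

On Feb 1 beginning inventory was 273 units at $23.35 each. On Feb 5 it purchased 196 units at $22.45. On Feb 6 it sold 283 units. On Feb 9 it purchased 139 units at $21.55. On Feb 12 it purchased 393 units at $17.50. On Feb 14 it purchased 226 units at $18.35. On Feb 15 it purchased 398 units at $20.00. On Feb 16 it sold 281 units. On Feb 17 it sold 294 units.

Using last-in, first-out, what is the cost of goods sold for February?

Feb 6, 283 sold [LIFO — newest first]: 196 @ $22.45 + 87 @ $23.35 = $6,431.65
Feb 16, 281 sold [LIFO — newest first]: 281 @ $20.00 = $5,620.00
Feb 17, 294 sold [LIFO — newest first]: 117 @ $20.00 + 177 @ $18.35 = $5,587.95
Total COGS = $6,431.65 + $5,620.00 + $5,587.95 = $17,639.60
Ending inventory: 186 @ $23.35 + 139 @ $21.55 + 393 @ $17.50 + 49 @ $18.35 = $15,115.20

COGS = $17,639.60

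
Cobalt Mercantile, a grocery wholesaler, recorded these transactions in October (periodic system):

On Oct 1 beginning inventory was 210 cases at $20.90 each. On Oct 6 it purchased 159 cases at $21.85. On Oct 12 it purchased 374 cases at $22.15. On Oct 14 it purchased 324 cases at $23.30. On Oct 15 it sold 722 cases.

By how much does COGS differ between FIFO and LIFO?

$675.60

FIFO COGS: 210 @ $20.90 + 159 @ $21.85 + 353 @ $22.15 = $15,682.10
LIFO COGS: 324 @ $23.30 + 374 @ $22.15 + 24 @ $21.85 = $16,357.70
Difference = |$15,682.10 − $16,357.70| = $675.60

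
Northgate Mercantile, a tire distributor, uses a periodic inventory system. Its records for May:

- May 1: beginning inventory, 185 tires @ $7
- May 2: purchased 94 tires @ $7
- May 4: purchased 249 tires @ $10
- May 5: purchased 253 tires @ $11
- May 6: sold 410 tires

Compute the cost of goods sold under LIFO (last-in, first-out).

May 6, 410 sold [LIFO — newest first]: 253 @ $11 + 157 @ $10 = $4,353
Ending inventory: 185 @ $7 + 94 @ $7 + 92 @ $10 = $2,873
Check: goods available $7,226 = COGS $4,353 + ending $2,873

COGS = $4,353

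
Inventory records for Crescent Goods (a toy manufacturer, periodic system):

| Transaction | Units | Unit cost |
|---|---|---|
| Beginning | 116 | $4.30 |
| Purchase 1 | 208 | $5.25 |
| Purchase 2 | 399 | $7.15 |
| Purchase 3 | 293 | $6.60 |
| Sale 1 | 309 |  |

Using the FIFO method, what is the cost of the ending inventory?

Sale 1 (309) [FIFO — oldest first]: 116 @ $4.30 + 193 @ $5.25 = $1,512.05
Ending inventory: 15 @ $5.25 + 399 @ $7.15 + 293 @ $6.60 = $4,865.40

Ending inventory = $4,865.40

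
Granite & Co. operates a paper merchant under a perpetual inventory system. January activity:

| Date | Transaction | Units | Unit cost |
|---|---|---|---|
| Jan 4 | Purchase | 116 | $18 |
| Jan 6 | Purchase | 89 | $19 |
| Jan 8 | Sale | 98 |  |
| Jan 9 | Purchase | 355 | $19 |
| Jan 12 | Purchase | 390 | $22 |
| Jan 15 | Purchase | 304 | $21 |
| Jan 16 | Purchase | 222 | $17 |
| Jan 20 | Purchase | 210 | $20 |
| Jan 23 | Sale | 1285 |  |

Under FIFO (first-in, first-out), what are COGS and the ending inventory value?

Jan 8, 98 sold [FIFO — oldest first]: 98 @ $18 = $1,764
Jan 23, 1285 sold [FIFO — oldest first]: 18 @ $18 + 89 @ $19 + 355 @ $19 + 390 @ $22 + 304 @ $21 + 129 @ $17 = $25,917
Total COGS = $1,764 + $25,917 = $27,681
Ending inventory: 93 @ $17 + 210 @ $20 = $5,781
Check: goods available $33,462 = COGS $27,681 + ending $5,781

COGS = $27,681; ending inventory = $5,781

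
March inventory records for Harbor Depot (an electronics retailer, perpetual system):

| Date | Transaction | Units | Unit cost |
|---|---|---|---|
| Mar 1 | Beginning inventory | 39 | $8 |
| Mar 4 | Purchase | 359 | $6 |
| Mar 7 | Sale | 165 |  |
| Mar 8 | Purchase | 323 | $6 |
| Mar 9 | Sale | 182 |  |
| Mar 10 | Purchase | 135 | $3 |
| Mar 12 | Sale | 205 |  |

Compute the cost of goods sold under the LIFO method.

Mar 7, 165 sold [LIFO — newest first]: 165 @ $6 = $990
Mar 9, 182 sold [LIFO — newest first]: 182 @ $6 = $1,092
Mar 12, 205 sold [LIFO — newest first]: 135 @ $3 + 70 @ $6 = $825
Total COGS = $990 + $1,092 + $825 = $2,907
Ending inventory: 39 @ $8 + 194 @ $6 + 71 @ $6 = $1,902

COGS = $2,907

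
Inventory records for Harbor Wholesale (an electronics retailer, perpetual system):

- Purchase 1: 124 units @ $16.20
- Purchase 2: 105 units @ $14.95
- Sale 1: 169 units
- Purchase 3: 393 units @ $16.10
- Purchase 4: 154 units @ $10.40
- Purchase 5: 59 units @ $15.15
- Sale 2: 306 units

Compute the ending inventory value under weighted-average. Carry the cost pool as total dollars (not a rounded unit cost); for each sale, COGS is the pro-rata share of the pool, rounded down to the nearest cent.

Ending inventory = $5,275.88

After Purchase 1: 124 on hand, pool $2,008.80 (≈ $16.2000 each)
After Purchase 2: 229 on hand, pool $3,578.55 (≈ $15.6269 each)
Sale 1, sell 169: 169/229 × $3,578.55 → $2,640.93
After Purchase 3: 453 on hand, pool $7,264.92 (≈ $16.0374 each)
After Purchase 4: 607 on hand, pool $8,866.52 (≈ $14.6071 each)
After Purchase 5: 666 on hand, pool $9,760.37 (≈ $14.6552 each)
Sale 2, sell 306: 306/666 × $9,760.37 → $4,484.49
Total COGS = $2,640.93 + $4,484.49 = $7,125.42
Ending inventory (cost pool remaining) = $5,275.88
Check: goods available $12,401.30 = COGS $7,125.42 + ending $5,275.88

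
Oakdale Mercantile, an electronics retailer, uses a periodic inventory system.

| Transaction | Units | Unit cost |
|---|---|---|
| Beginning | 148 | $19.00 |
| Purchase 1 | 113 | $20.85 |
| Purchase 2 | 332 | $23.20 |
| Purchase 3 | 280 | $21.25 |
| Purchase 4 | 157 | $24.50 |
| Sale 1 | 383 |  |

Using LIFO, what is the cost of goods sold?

Sale 1 (383) [LIFO — newest first]: 157 @ $24.50 + 226 @ $21.25 = $8,649.00
Ending inventory: 148 @ $19.00 + 113 @ $20.85 + 332 @ $23.20 + 54 @ $21.25 = $14,017.95

COGS = $8,649.00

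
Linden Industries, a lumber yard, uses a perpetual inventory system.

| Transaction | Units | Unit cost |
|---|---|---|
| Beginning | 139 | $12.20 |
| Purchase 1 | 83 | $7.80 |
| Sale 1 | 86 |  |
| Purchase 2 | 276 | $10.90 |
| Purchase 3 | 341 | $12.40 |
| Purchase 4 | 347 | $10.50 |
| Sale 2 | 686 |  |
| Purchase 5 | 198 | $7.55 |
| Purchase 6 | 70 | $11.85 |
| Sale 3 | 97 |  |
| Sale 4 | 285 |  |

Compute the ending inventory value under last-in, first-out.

Ending inventory = $3,446.80

Sale 1 (86) [LIFO — newest first]: 83 @ $7.80 + 3 @ $12.20 = $684.00
Sale 2 (686) [LIFO — newest first]: 347 @ $10.50 + 339 @ $12.40 = $7,847.10
Sale 3 (97) [LIFO — newest first]: 70 @ $11.85 + 27 @ $7.55 = $1,033.35
Sale 4 (285) [LIFO — newest first]: 171 @ $7.55 + 2 @ $12.40 + 112 @ $10.90 = $2,536.65
Total COGS = $684.00 + $7,847.10 + $1,033.35 + $2,536.65 = $12,101.10
Ending inventory: 136 @ $12.20 + 164 @ $10.90 = $3,446.80
Check: goods available $15,547.90 = COGS $12,101.10 + ending $3,446.80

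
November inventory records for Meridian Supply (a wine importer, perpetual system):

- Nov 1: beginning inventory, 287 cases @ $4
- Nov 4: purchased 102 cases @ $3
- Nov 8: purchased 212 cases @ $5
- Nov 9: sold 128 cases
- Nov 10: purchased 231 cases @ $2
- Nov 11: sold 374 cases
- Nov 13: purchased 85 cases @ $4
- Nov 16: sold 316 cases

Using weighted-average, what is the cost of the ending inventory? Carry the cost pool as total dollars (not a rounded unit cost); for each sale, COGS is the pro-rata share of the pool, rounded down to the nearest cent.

Ending inventory = $354.03

After Nov 1: 287 on hand, pool $1,148.00 (≈ $4.0000 each)
After Nov 4: 389 on hand, pool $1,454.00 (≈ $3.7378 each)
After Nov 8: 601 on hand, pool $2,514.00 (≈ $4.1830 each)
Nov 9, sell 128: 128/601 × $2,514.00 → $535.42
After Nov 10: 704 on hand, pool $2,440.58 (≈ $3.4667 each)
Nov 11, sell 374: 374/704 × $2,440.58 → $1,296.55
After Nov 13: 415 on hand, pool $1,484.03 (≈ $3.5760 each)
Nov 16, sell 316: 316/415 × $1,484.03 → $1,130.00
Total COGS = $535.42 + $1,296.55 + $1,130.00 = $2,961.97
Ending inventory (cost pool remaining) = $354.03
Check: goods available $3,316.00 = COGS $2,961.97 + ending $354.03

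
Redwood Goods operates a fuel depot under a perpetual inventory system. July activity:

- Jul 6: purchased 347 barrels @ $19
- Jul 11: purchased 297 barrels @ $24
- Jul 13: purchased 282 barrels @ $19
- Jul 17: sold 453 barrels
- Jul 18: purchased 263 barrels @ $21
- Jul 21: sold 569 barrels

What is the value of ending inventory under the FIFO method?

Ending inventory = $3,507

Jul 17, 453 sold [FIFO — oldest first]: 347 @ $19 + 106 @ $24 = $9,137
Jul 21, 569 sold [FIFO — oldest first]: 191 @ $24 + 282 @ $19 + 96 @ $21 = $11,958
Total COGS = $9,137 + $11,958 = $21,095
Ending inventory: 167 @ $21 = $3,507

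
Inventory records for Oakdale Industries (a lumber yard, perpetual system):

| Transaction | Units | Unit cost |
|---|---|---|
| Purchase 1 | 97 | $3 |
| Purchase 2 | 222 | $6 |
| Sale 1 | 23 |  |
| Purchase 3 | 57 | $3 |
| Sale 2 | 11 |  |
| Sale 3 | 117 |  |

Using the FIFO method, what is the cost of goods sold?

COGS = $615

Sale 1 (23) [FIFO — oldest first]: 23 @ $3 = $69
Sale 2 (11) [FIFO — oldest first]: 11 @ $3 = $33
Sale 3 (117) [FIFO — oldest first]: 63 @ $3 + 54 @ $6 = $513
Total COGS = $69 + $33 + $513 = $615
Ending inventory: 168 @ $6 + 57 @ $3 = $1,179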